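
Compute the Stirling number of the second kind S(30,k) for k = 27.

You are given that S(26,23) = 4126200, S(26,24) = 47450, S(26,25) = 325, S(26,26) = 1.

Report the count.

10359090

i=27: T(27,24)=4126200+24·47450=5265000 | T(27,25)=47450+25·325=55575 | T(27,26)=325+26·1=351 | T(27,27)=1+27·0=1
i=28: T(28,25)=5265000+25·55575=6654375 | T(28,26)=55575+26·351=64701 | T(28,27)=351+27·1=378
i=29: T(29,26)=6654375+26·64701=8336601 | T(29,27)=64701+27·378=74907
i=30: T(30,27)=8336601+27·74907=10359090
Read S(30,27) = 10359090.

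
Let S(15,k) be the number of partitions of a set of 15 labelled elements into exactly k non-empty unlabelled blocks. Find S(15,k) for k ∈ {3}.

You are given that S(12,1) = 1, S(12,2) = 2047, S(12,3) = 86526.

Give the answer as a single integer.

i=13: T(13,1)=0+1·1=1 | T(13,2)=1+2·2047=4095 | T(13,3)=2047+3·86526=261625
i=14: T(14,2)=1+2·4095=8191 | T(14,3)=4095+3·261625=788970
i=15: T(15,3)=8191+3·788970=2375101
Read S(15,3) = 2375101.

2375101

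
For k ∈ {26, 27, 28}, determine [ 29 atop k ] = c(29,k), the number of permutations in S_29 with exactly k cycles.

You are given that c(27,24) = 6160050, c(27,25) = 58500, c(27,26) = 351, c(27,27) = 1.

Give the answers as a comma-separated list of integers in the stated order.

r28: T_28,25=27×58500+6160050=7739550; T_28,26=27×351+58500=67977; T_28,27=27×1+351=378; T_28,28=27×0+1=1
r29: T_29,26=28×67977+7739550=9642906; T_29,27=28×378+67977=78561; T_29,28=28×1+378=406
Read c(29,26) = 9642906, c(29,27) = 78561, c(29,28) = 406.

9642906, 78561, 406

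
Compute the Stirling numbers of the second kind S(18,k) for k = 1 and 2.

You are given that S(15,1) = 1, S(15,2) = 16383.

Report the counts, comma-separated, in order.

i=16: T(16,1)=0+1·1=1 | T(16,2)=1+2·16383=32767
i=17: T(17,1)=0+1·1=1 | T(17,2)=1+2·32767=65535
i=18: T(18,1)=0+1·1=1 | T(18,2)=1+2·65535=131071
Read S(18,1) = 1, S(18,2) = 131071.

1, 131071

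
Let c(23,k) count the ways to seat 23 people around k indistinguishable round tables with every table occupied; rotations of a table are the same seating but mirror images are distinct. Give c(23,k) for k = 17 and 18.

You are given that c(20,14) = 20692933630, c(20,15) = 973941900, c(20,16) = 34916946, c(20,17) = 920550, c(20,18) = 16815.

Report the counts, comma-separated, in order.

r21: T_21,15=20×973941900+20692933630=40171771630; T_21,16=20×34916946+973941900=1672280820; T_21,17=20×920550+34916946=53327946; T_21,18=20×16815+920550=1256850
r22: T_22,16=21×1672280820+40171771630=75289668850; T_22,17=21×53327946+1672280820=2792167686; T_22,18=21×1256850+53327946=79721796
r23: T_23,17=22×2792167686+75289668850=136717357942; T_23,18=22×79721796+2792167686=4546047198
Read c(23,17) = 136717357942, c(23,18) = 4546047198.

136717357942, 4546047198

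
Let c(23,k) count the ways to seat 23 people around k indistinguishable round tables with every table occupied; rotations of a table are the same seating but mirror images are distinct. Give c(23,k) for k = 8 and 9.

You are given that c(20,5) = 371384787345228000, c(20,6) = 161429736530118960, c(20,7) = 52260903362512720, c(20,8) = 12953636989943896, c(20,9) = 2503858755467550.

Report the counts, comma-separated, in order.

@21  (21,6):161429736530118960·20+371384787345228000→3599979517947607200, (21,7):52260903362512720·20+161429736530118960→1206647803780373360, (21,8):12953636989943896·20+52260903362512720→311333643161390640, (21,9):2503858755467550·20+12953636989943896→63030812099294896
@22  (22,7):1206647803780373360·21+3599979517947607200→28939583397335447760, (22,8):311333643161390640·21+1206647803780373360→7744654310169576800, (22,9):63030812099294896·21+311333643161390640→1634980697246583456
@23  (23,8):7744654310169576800·22+28939583397335447760→199321978221066137360, (23,9):1634980697246583456·22+7744654310169576800→43714229649594412832
Read c(23,8) = 199321978221066137360, c(23,9) = 43714229649594412832.

199321978221066137360, 43714229649594412832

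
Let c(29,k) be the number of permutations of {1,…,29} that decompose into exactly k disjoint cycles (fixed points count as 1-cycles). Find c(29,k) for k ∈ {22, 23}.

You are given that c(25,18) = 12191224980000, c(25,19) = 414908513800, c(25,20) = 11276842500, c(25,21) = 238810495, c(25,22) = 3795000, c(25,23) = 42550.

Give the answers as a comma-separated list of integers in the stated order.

[26] T[26,19]:25*414908513800+12191224980000=22563937825000 · T[26,20]:25*11276842500+414908513800=696829576300 · T[26,21]:25*238810495+11276842500=17247104875 · T[26,22]:25*3795000+238810495=333685495 · T[26,23]:25*42550+3795000=4858750
[27] T[27,20]:26*696829576300+22563937825000=40681506808800 · T[27,21]:26*17247104875+696829576300=1145254303050 · T[27,22]:26*333685495+17247104875=25922927745 · T[27,23]:26*4858750+333685495=460012995
[28] T[28,21]:27*1145254303050+40681506808800=71603372991150 · T[28,22]:27*25922927745+1145254303050=1845173352165 · T[28,23]:27*460012995+25922927745=38343278610
[29] T[29,22]:28*1845173352165+71603372991150=123268226851770 · T[29,23]:28*38343278610+1845173352165=2918785153245
Read c(29,22) = 123268226851770, c(29,23) = 2918785153245.

123268226851770, 2918785153245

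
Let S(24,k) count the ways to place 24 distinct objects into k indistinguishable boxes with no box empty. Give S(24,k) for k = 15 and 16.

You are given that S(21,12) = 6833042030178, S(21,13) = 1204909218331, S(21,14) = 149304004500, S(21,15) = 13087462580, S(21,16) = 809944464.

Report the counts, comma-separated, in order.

195820242247080, 20677182465555

row 22: T[22][13]=13·1204909218331+6833042030178=22496861868481  T[22][14]=14·149304004500+1204909218331=3295165281331  T[22][15]=15·13087462580+149304004500=345615943200  T[22][16]=16·809944464+13087462580=26046574004
row 23: T[23][14]=14·3295165281331+22496861868481=68629175807115  T[23][15]=15·345615943200+3295165281331=8479404429331  T[23][16]=16·26046574004+345615943200=762361127264
row 24: T[24][15]=15·8479404429331+68629175807115=195820242247080  T[24][16]=16·762361127264+8479404429331=20677182465555
Read S(24,15) = 195820242247080, S(24,16) = 20677182465555.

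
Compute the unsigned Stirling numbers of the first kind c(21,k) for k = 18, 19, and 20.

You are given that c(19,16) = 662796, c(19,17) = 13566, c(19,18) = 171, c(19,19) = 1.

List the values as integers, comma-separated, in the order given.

1256850, 20615, 210

@20  (20,17):13566·19+662796→920550, (20,18):171·19+13566→16815, (20,19):1·19+171→190, (20,20):0·19+1→1
@21  (21,18):16815·20+920550→1256850, (21,19):190·20+16815→20615, (21,20):1·20+190→210
Read c(21,18) = 1256850, c(21,19) = 20615, c(21,20) = 210.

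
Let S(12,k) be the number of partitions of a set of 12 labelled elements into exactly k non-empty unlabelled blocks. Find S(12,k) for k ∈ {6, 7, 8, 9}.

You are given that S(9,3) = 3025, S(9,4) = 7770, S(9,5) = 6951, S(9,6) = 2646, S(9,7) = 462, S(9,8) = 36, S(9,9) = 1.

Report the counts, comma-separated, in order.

r10: T_10,4=4×7770+3025=34105; T_10,5=5×6951+7770=42525; T_10,6=6×2646+6951=22827; T_10,7=7×462+2646=5880; T_10,8=8×36+462=750; T_10,9=9×1+36=45
r11: T_11,5=5×42525+34105=246730; T_11,6=6×22827+42525=179487; T_11,7=7×5880+22827=63987; T_11,8=8×750+5880=11880; T_11,9=9×45+750=1155
r12: T_12,6=6×179487+246730=1323652; T_12,7=7×63987+179487=627396; T_12,8=8×11880+63987=159027; T_12,9=9×1155+11880=22275
Read S(12,6) = 1323652, S(12,7) = 627396, S(12,8) = 159027, S(12,9) = 22275.

1323652, 627396, 159027, 22275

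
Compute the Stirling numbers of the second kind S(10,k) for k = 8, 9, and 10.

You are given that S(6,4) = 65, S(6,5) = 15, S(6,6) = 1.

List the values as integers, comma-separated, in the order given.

750, 45, 1

r7: T_7,5=5×15+65=140; T_7,6=6×1+15=21; T_7,7=7×0+1=1
r8: T_8,6=6×21+140=266; T_8,7=7×1+21=28; T_8,8=8×0+1=1
r9: T_9,7=7×28+266=462; T_9,8=8×1+28=36; T_9,9=9×0+1=1
r10: T_10,8=8×36+462=750; T_10,9=9×1+36=45; T_10,10=10×0+1=1
Read S(10,8) = 750, S(10,9) = 45, S(10,10) = 1.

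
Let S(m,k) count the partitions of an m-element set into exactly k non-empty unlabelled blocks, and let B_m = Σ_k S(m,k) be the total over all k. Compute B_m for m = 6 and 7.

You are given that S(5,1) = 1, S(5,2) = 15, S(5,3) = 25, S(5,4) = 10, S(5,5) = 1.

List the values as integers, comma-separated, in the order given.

203, 877

[6] T[6,1]:1*1+0=1 · T[6,2]:2*15+1=31 · T[6,3]:3*25+15=90 · T[6,4]:4*10+25=65 · T[6,5]:5*1+10=15 · T[6,6]:6*0+1=1
[7] T[7,1]:1*1+0=1 · T[7,2]:2*31+1=63 · T[7,3]:3*90+31=301 · T[7,4]:4*65+90=350 · T[7,5]:5*15+65=140 · T[7,6]:6*1+15=21 · T[7,7]:7*0+1=1
B_6 = ΣS(6,k) = 1+31+90+65+15+1 = 203
B_7 = ΣS(7,k) = 1+63+301+350+140+21+1 = 877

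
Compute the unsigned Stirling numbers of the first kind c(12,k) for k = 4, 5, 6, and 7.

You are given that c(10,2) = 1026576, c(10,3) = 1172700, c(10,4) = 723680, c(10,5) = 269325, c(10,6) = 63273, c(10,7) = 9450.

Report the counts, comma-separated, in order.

[11] T[11,3]:10*1172700+1026576=12753576 · T[11,4]:10*723680+1172700=8409500 · T[11,5]:10*269325+723680=3416930 · T[11,6]:10*63273+269325=902055 · T[11,7]:10*9450+63273=157773
[12] T[12,4]:11*8409500+12753576=105258076 · T[12,5]:11*3416930+8409500=45995730 · T[12,6]:11*902055+3416930=13339535 · T[12,7]:11*157773+902055=2637558
Read c(12,4) = 105258076, c(12,5) = 45995730, c(12,6) = 13339535, c(12,7) = 2637558.

105258076, 45995730, 13339535, 2637558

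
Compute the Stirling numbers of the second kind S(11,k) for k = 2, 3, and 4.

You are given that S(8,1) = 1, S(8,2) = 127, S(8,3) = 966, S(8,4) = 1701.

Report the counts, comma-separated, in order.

1023, 28501, 145750

row 9: T[9][1]=1·1+0=1  T[9][2]=2·127+1=255  T[9][3]=3·966+127=3025  T[9][4]=4·1701+966=7770
row 10: T[10][1]=1·1+0=1  T[10][2]=2·255+1=511  T[10][3]=3·3025+255=9330  T[10][4]=4·7770+3025=34105
row 11: T[11][2]=2·511+1=1023  T[11][3]=3·9330+511=28501  T[11][4]=4·34105+9330=145750
Read S(11,2) = 1023, S(11,3) = 28501, S(11,4) = 145750.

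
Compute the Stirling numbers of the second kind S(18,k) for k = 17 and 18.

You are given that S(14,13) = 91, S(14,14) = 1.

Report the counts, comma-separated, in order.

row 15: T[15][14]=14·1+91=105  T[15][15]=15·0+1=1
row 16: T[16][15]=15·1+105=120  T[16][16]=16·0+1=1
row 17: T[17][16]=16·1+120=136  T[17][17]=17·0+1=1
row 18: T[18][17]=17·1+136=153  T[18][18]=18·0+1=1
Read S(18,17) = 153, S(18,18) = 1.

153, 1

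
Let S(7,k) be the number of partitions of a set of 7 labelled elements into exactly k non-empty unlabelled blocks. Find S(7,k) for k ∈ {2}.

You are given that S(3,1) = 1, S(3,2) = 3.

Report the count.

[4] T[4,1]:1*1+0=1 · T[4,2]:2*3+1=7
[5] T[5,1]:1*1+0=1 · T[5,2]:2*7+1=15
[6] T[6,1]:1*1+0=1 · T[6,2]:2*15+1=31
[7] T[7,2]:2*31+1=63
Read S(7,2) = 63.

63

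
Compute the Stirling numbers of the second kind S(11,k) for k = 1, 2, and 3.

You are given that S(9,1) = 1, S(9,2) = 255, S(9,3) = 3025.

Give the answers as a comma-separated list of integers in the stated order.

row 10: T[10][1]=1·1+0=1  T[10][2]=2·255+1=511  T[10][3]=3·3025+255=9330
row 11: T[11][1]=1·1+0=1  T[11][2]=2·511+1=1023  T[11][3]=3·9330+511=28501
Read S(11,1) = 1, S(11,2) = 1023, S(11,3) = 28501.

1, 1023, 28501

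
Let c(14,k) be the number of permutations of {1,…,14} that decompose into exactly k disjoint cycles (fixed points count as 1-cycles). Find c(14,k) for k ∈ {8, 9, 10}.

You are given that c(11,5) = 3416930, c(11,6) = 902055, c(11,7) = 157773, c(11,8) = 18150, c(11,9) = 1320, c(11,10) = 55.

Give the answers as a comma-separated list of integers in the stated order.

i=12: T(12,6)=3416930+11·902055=13339535 | T(12,7)=902055+11·157773=2637558 | T(12,8)=157773+11·18150=357423 | T(12,9)=18150+11·1320=32670 | T(12,10)=1320+11·55=1925
i=13: T(13,7)=13339535+12·2637558=44990231 | T(13,8)=2637558+12·357423=6926634 | T(13,9)=357423+12·32670=749463 | T(13,10)=32670+12·1925=55770
i=14: T(14,8)=44990231+13·6926634=135036473 | T(14,9)=6926634+13·749463=16669653 | T(14,10)=749463+13·55770=1474473
Read c(14,8) = 135036473, c(14,9) = 16669653, c(14,10) = 1474473.

135036473, 16669653, 1474473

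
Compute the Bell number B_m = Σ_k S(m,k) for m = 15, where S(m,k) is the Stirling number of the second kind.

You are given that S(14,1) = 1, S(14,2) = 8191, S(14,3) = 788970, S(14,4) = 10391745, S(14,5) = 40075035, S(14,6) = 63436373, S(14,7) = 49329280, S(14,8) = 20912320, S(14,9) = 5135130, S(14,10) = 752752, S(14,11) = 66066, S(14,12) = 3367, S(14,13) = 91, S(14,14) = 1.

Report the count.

1382958545

@15  (15,1):1·1+0→1, (15,2):8191·2+1→16383, (15,3):788970·3+8191→2375101, (15,4):10391745·4+788970→42355950, (15,5):40075035·5+10391745→210766920, (15,6):63436373·6+40075035→420693273, (15,7):49329280·7+63436373→408741333, (15,8):20912320·8+49329280→216627840, (15,9):5135130·9+20912320→67128490, (15,10):752752·10+5135130→12662650, (15,11):66066·11+752752→1479478, (15,12):3367·12+66066→106470, (15,13):91·13+3367→4550, (15,14):1·14+91→105, (15,15):0·15+1→1
B_15 = ΣS(15,k) = 1+16383+2375101+42355950+210766920+420693273+408741333+216627840+67128490+12662650+1479478+106470+4550+105+1 = 1382958545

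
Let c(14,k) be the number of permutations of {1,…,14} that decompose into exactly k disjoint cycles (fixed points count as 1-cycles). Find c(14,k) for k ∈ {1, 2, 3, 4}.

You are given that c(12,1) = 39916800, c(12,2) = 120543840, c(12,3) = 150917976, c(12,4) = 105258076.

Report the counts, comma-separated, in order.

6227020800, 19802759040, 26596717056, 20313753096

r13: T_13,1=12×39916800+0=479001600; T_13,2=12×120543840+39916800=1486442880; T_13,3=12×150917976+120543840=1931559552; T_13,4=12×105258076+150917976=1414014888
r14: T_14,1=13×479001600+0=6227020800; T_14,2=13×1486442880+479001600=19802759040; T_14,3=13×1931559552+1486442880=26596717056; T_14,4=13×1414014888+1931559552=20313753096
Read c(14,1) = 6227020800, c(14,2) = 19802759040, c(14,3) = 26596717056, c(14,4) = 20313753096.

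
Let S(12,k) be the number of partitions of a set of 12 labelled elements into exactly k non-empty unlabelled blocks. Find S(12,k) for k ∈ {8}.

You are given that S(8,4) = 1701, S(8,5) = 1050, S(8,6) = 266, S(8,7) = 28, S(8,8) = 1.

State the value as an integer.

159027

@9  (9,5):1050·5+1701→6951, (9,6):266·6+1050→2646, (9,7):28·7+266→462, (9,8):1·8+28→36
@10  (10,6):2646·6+6951→22827, (10,7):462·7+2646→5880, (10,8):36·8+462→750
@11  (11,7):5880·7+22827→63987, (11,8):750·8+5880→11880
@12  (12,8):11880·8+63987→159027
Read S(12,8) = 159027.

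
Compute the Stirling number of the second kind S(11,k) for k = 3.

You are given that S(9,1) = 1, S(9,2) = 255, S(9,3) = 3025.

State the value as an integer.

r10: T_10,2=2×255+1=511; T_10,3=3×3025+255=9330
r11: T_11,3=3×9330+511=28501
Read S(11,3) = 28501.

28501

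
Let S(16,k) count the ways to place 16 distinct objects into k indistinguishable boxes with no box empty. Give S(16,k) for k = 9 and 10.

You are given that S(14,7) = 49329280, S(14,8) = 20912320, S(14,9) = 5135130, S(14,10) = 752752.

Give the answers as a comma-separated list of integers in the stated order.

820784250, 193754990

i=15: T(15,8)=49329280+8·20912320=216627840 | T(15,9)=20912320+9·5135130=67128490 | T(15,10)=5135130+10·752752=12662650
i=16: T(16,9)=216627840+9·67128490=820784250 | T(16,10)=67128490+10·12662650=193754990
Read S(16,9) = 820784250, S(16,10) = 193754990.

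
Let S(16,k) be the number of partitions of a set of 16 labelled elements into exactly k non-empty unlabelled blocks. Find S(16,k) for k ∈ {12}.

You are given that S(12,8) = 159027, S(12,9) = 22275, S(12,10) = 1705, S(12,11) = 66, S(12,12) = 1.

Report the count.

2757118

i=13: T(13,9)=159027+9·22275=359502 | T(13,10)=22275+10·1705=39325 | T(13,11)=1705+11·66=2431 | T(13,12)=66+12·1=78
i=14: T(14,10)=359502+10·39325=752752 | T(14,11)=39325+11·2431=66066 | T(14,12)=2431+12·78=3367
i=15: T(15,11)=752752+11·66066=1479478 | T(15,12)=66066+12·3367=106470
i=16: T(16,12)=1479478+12·106470=2757118
Read S(16,12) = 2757118.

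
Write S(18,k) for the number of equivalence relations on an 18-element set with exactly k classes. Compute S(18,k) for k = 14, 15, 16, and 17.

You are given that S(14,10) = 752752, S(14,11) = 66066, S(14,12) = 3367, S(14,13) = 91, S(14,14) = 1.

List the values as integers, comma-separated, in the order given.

8408778, 367200, 9996, 153

[15] T[15,11]:11*66066+752752=1479478 · T[15,12]:12*3367+66066=106470 · T[15,13]:13*91+3367=4550 · T[15,14]:14*1+91=105 · T[15,15]:15*0+1=1
[16] T[16,12]:12*106470+1479478=2757118 · T[16,13]:13*4550+106470=165620 · T[16,14]:14*105+4550=6020 · T[16,15]:15*1+105=120 · T[16,16]:16*0+1=1
[17] T[17,13]:13*165620+2757118=4910178 · T[17,14]:14*6020+165620=249900 · T[17,15]:15*120+6020=7820 · T[17,16]:16*1+120=136 · T[17,17]:17*0+1=1
[18] T[18,14]:14*249900+4910178=8408778 · T[18,15]:15*7820+249900=367200 · T[18,16]:16*136+7820=9996 · T[18,17]:17*1+136=153
Read S(18,14) = 8408778, S(18,15) = 367200, S(18,16) = 9996, S(18,17) = 153.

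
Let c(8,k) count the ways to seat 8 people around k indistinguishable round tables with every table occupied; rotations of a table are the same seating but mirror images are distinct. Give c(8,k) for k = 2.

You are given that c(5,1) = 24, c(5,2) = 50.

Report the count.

r6: T_6,1=5×24+0=120; T_6,2=5×50+24=274
r7: T_7,1=6×120+0=720; T_7,2=6×274+120=1764
r8: T_8,2=7×1764+720=13068
Read c(8,2) = 13068.

13068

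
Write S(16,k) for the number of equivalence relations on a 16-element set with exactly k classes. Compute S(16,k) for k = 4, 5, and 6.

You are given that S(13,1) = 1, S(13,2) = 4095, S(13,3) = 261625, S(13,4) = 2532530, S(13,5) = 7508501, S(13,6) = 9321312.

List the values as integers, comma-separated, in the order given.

171798901, 1096190550, 2734926558

row 14: T[14][2]=2·4095+1=8191  T[14][3]=3·261625+4095=788970  T[14][4]=4·2532530+261625=10391745  T[14][5]=5·7508501+2532530=40075035  T[14][6]=6·9321312+7508501=63436373
row 15: T[15][3]=3·788970+8191=2375101  T[15][4]=4·10391745+788970=42355950  T[15][5]=5·40075035+10391745=210766920  T[15][6]=6·63436373+40075035=420693273
row 16: T[16][4]=4·42355950+2375101=171798901  T[16][5]=5·210766920+42355950=1096190550  T[16][6]=6·420693273+210766920=2734926558
Read S(16,4) = 171798901, S(16,5) = 1096190550, S(16,6) = 2734926558.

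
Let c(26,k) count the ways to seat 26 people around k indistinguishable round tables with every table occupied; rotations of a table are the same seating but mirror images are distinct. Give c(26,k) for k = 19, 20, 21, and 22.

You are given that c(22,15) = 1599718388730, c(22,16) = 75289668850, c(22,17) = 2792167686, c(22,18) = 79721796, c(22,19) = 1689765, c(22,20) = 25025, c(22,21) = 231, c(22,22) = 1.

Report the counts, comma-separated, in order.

i=23: T(23,16)=1599718388730+22·75289668850=3256091103430 | T(23,17)=75289668850+22·2792167686=136717357942 | T(23,18)=2792167686+22·79721796=4546047198 | T(23,19)=79721796+22·1689765=116896626 | T(23,20)=1689765+22·25025=2240315 | T(23,21)=25025+22·231=30107 | T(23,22)=231+22·1=253
i=24: T(24,17)=3256091103430+23·136717357942=6400590336096 | T(24,18)=136717357942+23·4546047198=241276443496 | T(24,19)=4546047198+23·116896626=7234669596 | T(24,20)=116896626+23·2240315=168423871 | T(24,21)=2240315+23·30107=2932776 | T(24,22)=30107+23·253=35926
i=25: T(25,18)=6400590336096+24·241276443496=12191224980000 | T(25,19)=241276443496+24·7234669596=414908513800 | T(25,20)=7234669596+24·168423871=11276842500 | T(25,21)=168423871+24·2932776=238810495 | T(25,22)=2932776+24·35926=3795000
i=26: T(26,19)=12191224980000+25·414908513800=22563937825000 | T(26,20)=414908513800+25·11276842500=696829576300 | T(26,21)=11276842500+25·238810495=17247104875 | T(26,22)=238810495+25·3795000=333685495
Read c(26,19) = 22563937825000, c(26,20) = 696829576300, c(26,21) = 17247104875, c(26,22) = 333685495.

22563937825000, 696829576300, 17247104875, 333685495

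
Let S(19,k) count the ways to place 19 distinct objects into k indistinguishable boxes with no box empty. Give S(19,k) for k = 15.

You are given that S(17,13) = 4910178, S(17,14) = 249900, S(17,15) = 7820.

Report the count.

i=18: T(18,14)=4910178+14·249900=8408778 | T(18,15)=249900+15·7820=367200
i=19: T(19,15)=8408778+15·367200=13916778
Read S(19,15) = 13916778.

13916778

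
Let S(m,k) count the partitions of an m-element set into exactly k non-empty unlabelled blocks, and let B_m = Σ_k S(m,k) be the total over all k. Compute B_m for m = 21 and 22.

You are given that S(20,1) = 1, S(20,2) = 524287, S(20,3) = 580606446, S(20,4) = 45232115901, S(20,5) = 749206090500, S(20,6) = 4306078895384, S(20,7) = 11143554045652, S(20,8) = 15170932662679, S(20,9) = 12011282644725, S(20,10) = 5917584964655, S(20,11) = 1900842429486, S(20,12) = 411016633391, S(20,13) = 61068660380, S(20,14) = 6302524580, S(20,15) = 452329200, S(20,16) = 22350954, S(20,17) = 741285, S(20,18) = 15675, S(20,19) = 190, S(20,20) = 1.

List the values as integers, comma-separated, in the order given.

i=21: T(21,1)=0+1·1=1 | T(21,2)=1+2·524287=1048575 | T(21,3)=524287+3·580606446=1742343625 | T(21,4)=580606446+4·45232115901=181509070050 | T(21,5)=45232115901+5·749206090500=3791262568401 | T(21,6)=749206090500+6·4306078895384=26585679462804 | T(21,7)=4306078895384+7·11143554045652=82310957214948 | T(21,8)=11143554045652+8·15170932662679=132511015347084 | T(21,9)=15170932662679+9·12011282644725=123272476465204 | T(21,10)=12011282644725+10·5917584964655=71187132291275 | T(21,11)=5917584964655+11·1900842429486=26826851689001 | T(21,12)=1900842429486+12·411016633391=6833042030178 | T(21,13)=411016633391+13·61068660380=1204909218331 | T(21,14)=61068660380+14·6302524580=149304004500 | T(21,15)=6302524580+15·452329200=13087462580 | T(21,16)=452329200+16·22350954=809944464 | T(21,17)=22350954+17·741285=34952799 | T(21,18)=741285+18·15675=1023435 | T(21,19)=15675+19·190=19285 | T(21,20)=190+20·1=210 | T(21,21)=1+21·0=1
i=22: T(22,1)=0+1·1=1 | T(22,2)=1+2·1048575=2097151 | T(22,3)=1048575+3·1742343625=5228079450 | T(22,4)=1742343625+4·181509070050=727778623825 | T(22,5)=181509070050+5·3791262568401=19137821912055 | T(22,6)=3791262568401+6·26585679462804=163305339345225 | T(22,7)=26585679462804+7·82310957214948=602762379967440 | T(22,8)=82310957214948+8·132511015347084=1142399079991620 | T(22,9)=132511015347084+9·123272476465204=1241963303533920 | T(22,10)=123272476465204+10·71187132291275=835143799377954 | T(22,11)=71187132291275+11·26826851689001=366282500870286 | T(22,12)=26826851689001+12·6833042030178=108823356051137 | T(22,13)=6833042030178+13·1204909218331=22496861868481 | T(22,14)=1204909218331+14·149304004500=3295165281331 | T(22,15)=149304004500+15·13087462580=345615943200 | T(22,16)=13087462580+16·809944464=26046574004 | T(22,17)=809944464+17·34952799=1404142047 | T(22,18)=34952799+18·1023435=53374629 | T(22,19)=1023435+19·19285=1389850 | T(22,20)=19285+20·210=23485 | T(22,21)=210+21·1=231 | T(22,22)=1+22·0=1
B_21 = ΣS(21,k) = 1+1048575+1742343625+181509070050+3791262568401+26585679462804+82310957214948+132511015347084+123272476465204+71187132291275+26826851689001+6833042030178+1204909218331+149304004500+13087462580+809944464+34952799+1023435+19285+210+1 = 474869816156751
B_22 = ΣS(22,k) = 1+2097151+5228079450+727778623825+19137821912055+163305339345225+602762379967440+1142399079991620+1241963303533920+835143799377954+366282500870286+108823356051137+22496861868481+3295165281331+345615943200+26046574004+1404142047+53374629+1389850+23485+231+1 = 4506715738447323

474869816156751, 4506715738447323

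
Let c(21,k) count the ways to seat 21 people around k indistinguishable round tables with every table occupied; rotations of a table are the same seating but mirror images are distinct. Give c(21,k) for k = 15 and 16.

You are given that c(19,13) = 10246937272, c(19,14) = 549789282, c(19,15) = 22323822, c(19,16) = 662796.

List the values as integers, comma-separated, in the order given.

40171771630, 1672280820

@20  (20,14):549789282·19+10246937272→20692933630, (20,15):22323822·19+549789282→973941900, (20,16):662796·19+22323822→34916946
@21  (21,15):973941900·20+20692933630→40171771630, (21,16):34916946·20+973941900→1672280820
Read c(21,15) = 40171771630, c(21,16) = 1672280820.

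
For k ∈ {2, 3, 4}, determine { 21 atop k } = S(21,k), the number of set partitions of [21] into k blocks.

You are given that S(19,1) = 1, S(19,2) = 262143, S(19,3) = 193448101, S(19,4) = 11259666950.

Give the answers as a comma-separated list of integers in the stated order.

row 20: T[20][1]=1·1+0=1  T[20][2]=2·262143+1=524287  T[20][3]=3·193448101+262143=580606446  T[20][4]=4·11259666950+193448101=45232115901
row 21: T[21][2]=2·524287+1=1048575  T[21][3]=3·580606446+524287=1742343625  T[21][4]=4·45232115901+580606446=181509070050
Read S(21,2) = 1048575, S(21,3) = 1742343625, S(21,4) = 181509070050.

1048575, 1742343625, 181509070050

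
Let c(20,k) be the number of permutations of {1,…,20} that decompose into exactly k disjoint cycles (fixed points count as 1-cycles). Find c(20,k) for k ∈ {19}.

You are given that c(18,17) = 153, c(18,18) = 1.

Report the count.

i=19: T(19,18)=153+18·1=171 | T(19,19)=1+18·0=1
i=20: T(20,19)=171+19·1=190
Read c(20,19) = 190.

190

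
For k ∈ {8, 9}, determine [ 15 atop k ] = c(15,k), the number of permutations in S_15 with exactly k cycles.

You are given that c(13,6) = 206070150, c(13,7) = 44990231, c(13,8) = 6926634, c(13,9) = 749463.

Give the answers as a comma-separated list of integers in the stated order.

2681453775, 368411615

row 14: T[14][7]=13·44990231+206070150=790943153  T[14][8]=13·6926634+44990231=135036473  T[14][9]=13·749463+6926634=16669653
row 15: T[15][8]=14·135036473+790943153=2681453775  T[15][9]=14·16669653+135036473=368411615
Read c(15,8) = 2681453775, c(15,9) = 368411615.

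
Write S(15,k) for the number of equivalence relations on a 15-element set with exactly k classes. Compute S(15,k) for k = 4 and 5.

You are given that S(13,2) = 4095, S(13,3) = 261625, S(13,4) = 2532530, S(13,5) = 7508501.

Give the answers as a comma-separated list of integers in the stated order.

42355950, 210766920

r14: T_14,3=3×261625+4095=788970; T_14,4=4×2532530+261625=10391745; T_14,5=5×7508501+2532530=40075035
r15: T_15,4=4×10391745+788970=42355950; T_15,5=5×40075035+10391745=210766920
Read S(15,4) = 42355950, S(15,5) = 210766920.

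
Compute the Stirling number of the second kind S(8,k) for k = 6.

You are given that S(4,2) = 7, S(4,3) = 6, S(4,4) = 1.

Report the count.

266

@5  (5,3):6·3+7→25, (5,4):1·4+6→10, (5,5):0·5+1→1
@6  (6,4):10·4+25→65, (6,5):1·5+10→15, (6,6):0·6+1→1
@7  (7,5):15·5+65→140, (7,6):1·6+15→21
@8  (8,6):21·6+140→266
Read S(8,6) = 266.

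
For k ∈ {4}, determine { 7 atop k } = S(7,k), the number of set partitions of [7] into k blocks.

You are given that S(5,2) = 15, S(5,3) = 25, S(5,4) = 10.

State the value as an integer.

row 6: T[6][3]=3·25+15=90  T[6][4]=4·10+25=65
row 7: T[7][4]=4·65+90=350
Read S(7,4) = 350.

350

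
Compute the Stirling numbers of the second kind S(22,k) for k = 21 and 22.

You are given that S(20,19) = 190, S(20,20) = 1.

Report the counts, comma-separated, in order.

231, 1

[21] T[21,20]:20*1+190=210 · T[21,21]:21*0+1=1
[22] T[22,21]:21*1+210=231 · T[22,22]:22*0+1=1
Read S(22,21) = 231, S(22,22) = 1.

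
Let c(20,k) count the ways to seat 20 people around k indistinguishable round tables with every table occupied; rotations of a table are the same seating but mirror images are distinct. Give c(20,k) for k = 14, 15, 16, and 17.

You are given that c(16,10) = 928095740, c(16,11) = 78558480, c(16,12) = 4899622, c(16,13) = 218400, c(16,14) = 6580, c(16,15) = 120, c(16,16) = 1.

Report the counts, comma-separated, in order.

r17: T_17,11=16×78558480+928095740=2185031420; T_17,12=16×4899622+78558480=156952432; T_17,13=16×218400+4899622=8394022; T_17,14=16×6580+218400=323680; T_17,15=16×120+6580=8500; T_17,16=16×1+120=136; T_17,17=16×0+1=1
r18: T_18,12=17×156952432+2185031420=4853222764; T_18,13=17×8394022+156952432=299650806; T_18,14=17×323680+8394022=13896582; T_18,15=17×8500+323680=468180; T_18,16=17×136+8500=10812; T_18,17=17×1+136=153
r19: T_19,13=18×299650806+4853222764=10246937272; T_19,14=18×13896582+299650806=549789282; T_19,15=18×468180+13896582=22323822; T_19,16=18×10812+468180=662796; T_19,17=18×153+10812=13566
r20: T_20,14=19×549789282+10246937272=20692933630; T_20,15=19×22323822+549789282=973941900; T_20,16=19×662796+22323822=34916946; T_20,17=19×13566+662796=920550
Read c(20,14) = 20692933630, c(20,15) = 973941900, c(20,16) = 34916946, c(20,17) = 920550.

20692933630, 973941900, 34916946, 920550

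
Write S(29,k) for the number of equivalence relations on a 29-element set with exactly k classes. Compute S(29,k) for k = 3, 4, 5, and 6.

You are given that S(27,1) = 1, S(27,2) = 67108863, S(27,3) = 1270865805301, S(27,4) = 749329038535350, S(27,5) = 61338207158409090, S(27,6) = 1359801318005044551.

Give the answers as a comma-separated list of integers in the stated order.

@28  (28,2):67108863·2+1→134217727, (28,3):1270865805301·3+67108863→3812664524766, (28,4):749329038535350·4+1270865805301→2998587019946701, (28,5):61338207158409090·5+749329038535350→307440364830580800, (28,6):1359801318005044551·6+61338207158409090→8220146115188676396
@29  (29,3):3812664524766·3+134217727→11438127792025, (29,4):2998587019946701·4+3812664524766→11998160744311570, (29,5):307440364830580800·5+2998587019946701→1540200411172850701, (29,6):8220146115188676396·6+307440364830580800→49628317055962639176
Read S(29,3) = 11438127792025, S(29,4) = 11998160744311570, S(29,5) = 1540200411172850701, S(29,6) = 49628317055962639176.

11438127792025, 11998160744311570, 1540200411172850701, 49628317055962639176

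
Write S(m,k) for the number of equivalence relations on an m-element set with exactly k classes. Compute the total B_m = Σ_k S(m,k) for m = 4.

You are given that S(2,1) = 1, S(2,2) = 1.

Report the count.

r3: T_3,1=1×1+0=1; T_3,2=2×1+1=3; T_3,3=3×0+1=1
r4: T_4,1=1×1+0=1; T_4,2=2×3+1=7; T_4,3=3×1+3=6; T_4,4=4×0+1=1
B_4 = ΣS(4,k) = 1+7+6+1 = 15

15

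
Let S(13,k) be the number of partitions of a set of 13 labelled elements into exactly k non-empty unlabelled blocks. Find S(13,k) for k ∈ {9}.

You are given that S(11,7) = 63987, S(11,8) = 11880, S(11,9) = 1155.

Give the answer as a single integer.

359502

r12: T_12,8=8×11880+63987=159027; T_12,9=9×1155+11880=22275
r13: T_13,9=9×22275+159027=359502
Read S(13,9) = 359502.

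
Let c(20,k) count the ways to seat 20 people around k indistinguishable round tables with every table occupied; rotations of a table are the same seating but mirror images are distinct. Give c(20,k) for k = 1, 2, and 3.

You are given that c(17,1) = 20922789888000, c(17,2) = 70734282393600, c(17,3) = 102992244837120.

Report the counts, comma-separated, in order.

i=18: T(18,1)=0+17·20922789888000=355687428096000 | T(18,2)=20922789888000+17·70734282393600=1223405590579200 | T(18,3)=70734282393600+17·102992244837120=1821602444624640
i=19: T(19,1)=0+18·355687428096000=6402373705728000 | T(19,2)=355687428096000+18·1223405590579200=22376988058521600 | T(19,3)=1223405590579200+18·1821602444624640=34012249593822720
i=20: T(20,1)=0+19·6402373705728000=121645100408832000 | T(20,2)=6402373705728000+19·22376988058521600=431565146817638400 | T(20,3)=22376988058521600+19·34012249593822720=668609730341153280
Read c(20,1) = 121645100408832000, c(20,2) = 431565146817638400, c(20,3) = 668609730341153280.

121645100408832000, 431565146817638400, 668609730341153280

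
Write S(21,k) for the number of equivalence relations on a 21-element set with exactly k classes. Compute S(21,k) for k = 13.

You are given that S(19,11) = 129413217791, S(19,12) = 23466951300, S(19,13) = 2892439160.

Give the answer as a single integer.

[20] T[20,12]:12*23466951300+129413217791=411016633391 · T[20,13]:13*2892439160+23466951300=61068660380
[21] T[21,13]:13*61068660380+411016633391=1204909218331
Read S(21,13) = 1204909218331.

1204909218331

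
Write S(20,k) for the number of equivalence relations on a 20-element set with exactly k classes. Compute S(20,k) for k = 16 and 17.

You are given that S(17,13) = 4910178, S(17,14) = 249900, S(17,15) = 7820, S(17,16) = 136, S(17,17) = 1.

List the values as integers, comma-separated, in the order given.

[18] T[18,14]:14*249900+4910178=8408778 · T[18,15]:15*7820+249900=367200 · T[18,16]:16*136+7820=9996 · T[18,17]:17*1+136=153
[19] T[19,15]:15*367200+8408778=13916778 · T[19,16]:16*9996+367200=527136 · T[19,17]:17*153+9996=12597
[20] T[20,16]:16*527136+13916778=22350954 · T[20,17]:17*12597+527136=741285
Read S(20,16) = 22350954, S(20,17) = 741285.

22350954, 741285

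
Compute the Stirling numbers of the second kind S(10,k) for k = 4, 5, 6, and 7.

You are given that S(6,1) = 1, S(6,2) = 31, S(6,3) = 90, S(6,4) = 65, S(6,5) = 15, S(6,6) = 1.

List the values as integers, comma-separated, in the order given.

34105, 42525, 22827, 5880

row 7: T[7][1]=1·1+0=1  T[7][2]=2·31+1=63  T[7][3]=3·90+31=301  T[7][4]=4·65+90=350  T[7][5]=5·15+65=140  T[7][6]=6·1+15=21  T[7][7]=7·0+1=1
row 8: T[8][2]=2·63+1=127  T[8][3]=3·301+63=966  T[8][4]=4·350+301=1701  T[8][5]=5·140+350=1050  T[8][6]=6·21+140=266  T[8][7]=7·1+21=28
row 9: T[9][3]=3·966+127=3025  T[9][4]=4·1701+966=7770  T[9][5]=5·1050+1701=6951  T[9][6]=6·266+1050=2646  T[9][7]=7·28+266=462
row 10: T[10][4]=4·7770+3025=34105  T[10][5]=5·6951+7770=42525  T[10][6]=6·2646+6951=22827  T[10][7]=7·462+2646=5880
Read S(10,4) = 34105, S(10,5) = 42525, S(10,6) = 22827, S(10,7) = 5880.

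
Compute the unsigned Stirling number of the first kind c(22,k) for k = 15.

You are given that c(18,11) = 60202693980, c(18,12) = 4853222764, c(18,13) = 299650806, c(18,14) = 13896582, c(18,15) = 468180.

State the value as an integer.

[19] T[19,12]:18*4853222764+60202693980=147560703732 · T[19,13]:18*299650806+4853222764=10246937272 · T[19,14]:18*13896582+299650806=549789282 · T[19,15]:18*468180+13896582=22323822
[20] T[20,13]:19*10246937272+147560703732=342252511900 · T[20,14]:19*549789282+10246937272=20692933630 · T[20,15]:19*22323822+549789282=973941900
[21] T[21,14]:20*20692933630+342252511900=756111184500 · T[21,15]:20*973941900+20692933630=40171771630
[22] T[22,15]:21*40171771630+756111184500=1599718388730
Read c(22,15) = 1599718388730.

1599718388730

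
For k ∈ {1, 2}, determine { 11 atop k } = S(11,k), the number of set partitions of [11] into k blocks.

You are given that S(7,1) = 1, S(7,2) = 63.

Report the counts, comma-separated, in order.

row 8: T[8][1]=1·1+0=1  T[8][2]=2·63+1=127
row 9: T[9][1]=1·1+0=1  T[9][2]=2·127+1=255
row 10: T[10][1]=1·1+0=1  T[10][2]=2·255+1=511
row 11: T[11][1]=1·1+0=1  T[11][2]=2·511+1=1023
Read S(11,1) = 1, S(11,2) = 1023.

1, 1023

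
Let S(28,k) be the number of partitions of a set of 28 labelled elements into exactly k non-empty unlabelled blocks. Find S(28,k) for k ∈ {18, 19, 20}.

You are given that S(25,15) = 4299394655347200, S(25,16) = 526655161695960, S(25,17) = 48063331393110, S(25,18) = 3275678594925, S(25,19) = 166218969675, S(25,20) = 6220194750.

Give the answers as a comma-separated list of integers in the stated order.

94432767017711850, 7626292886912700, 474194413703010

r26: T_26,16=16×526655161695960+4299394655347200=12725877242482560; T_26,17=17×48063331393110+526655161695960=1343731795378830; T_26,18=18×3275678594925+48063331393110=107025546101760; T_26,19=19×166218969675+3275678594925=6433839018750; T_26,20=20×6220194750+166218969675=290622864675
r27: T_27,17=17×1343731795378830+12725877242482560=35569317763922670; T_27,18=18×107025546101760+1343731795378830=3270191625210510; T_27,19=19×6433839018750+107025546101760=229268487458010; T_27,20=20×290622864675+6433839018750=12246296312250
r28: T_28,18=18×3270191625210510+35569317763922670=94432767017711850; T_28,19=19×229268487458010+3270191625210510=7626292886912700; T_28,20=20×12246296312250+229268487458010=474194413703010
Read S(28,18) = 94432767017711850, S(28,19) = 7626292886912700, S(28,20) = 474194413703010.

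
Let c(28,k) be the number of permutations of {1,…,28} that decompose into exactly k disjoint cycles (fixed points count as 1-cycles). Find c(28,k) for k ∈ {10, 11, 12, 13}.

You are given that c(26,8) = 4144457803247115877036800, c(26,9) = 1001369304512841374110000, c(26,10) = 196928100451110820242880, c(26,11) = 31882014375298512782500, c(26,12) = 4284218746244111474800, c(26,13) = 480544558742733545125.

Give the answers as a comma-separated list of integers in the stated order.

195460557459107504515368560, 33819732719881270820297640, 4894196422205298253024980, 596287888163635369624650

@27  (27,9):1001369304512841374110000·26+4144457803247115877036800→30180059720580991603896800, (27,10):196928100451110820242880·26+1001369304512841374110000→6121499916241722700424880, (27,11):31882014375298512782500·26+196928100451110820242880→1025860474208872152587880, (27,12):4284218746244111474800·26+31882014375298512782500→143271701777645411127300, (27,13):480544558742733545125·26+4284218746244111474800→16778377273555183648050
@28  (28,10):6121499916241722700424880·27+30180059720580991603896800→195460557459107504515368560, (28,11):1025860474208872152587880·27+6121499916241722700424880→33819732719881270820297640, (28,12):143271701777645411127300·27+1025860474208872152587880→4894196422205298253024980, (28,13):16778377273555183648050·27+143271701777645411127300→596287888163635369624650
Read c(28,10) = 195460557459107504515368560, c(28,11) = 33819732719881270820297640, c(28,12) = 4894196422205298253024980, c(28,13) = 596287888163635369624650.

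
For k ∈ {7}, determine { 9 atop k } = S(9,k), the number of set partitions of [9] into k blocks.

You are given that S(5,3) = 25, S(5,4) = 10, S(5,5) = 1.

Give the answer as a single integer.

462

row 6: T[6][4]=4·10+25=65  T[6][5]=5·1+10=15  T[6][6]=6·0+1=1
row 7: T[7][5]=5·15+65=140  T[7][6]=6·1+15=21  T[7][7]=7·0+1=1
row 8: T[8][6]=6·21+140=266  T[8][7]=7·1+21=28
row 9: T[9][7]=7·28+266=462
Read S(9,7) = 462.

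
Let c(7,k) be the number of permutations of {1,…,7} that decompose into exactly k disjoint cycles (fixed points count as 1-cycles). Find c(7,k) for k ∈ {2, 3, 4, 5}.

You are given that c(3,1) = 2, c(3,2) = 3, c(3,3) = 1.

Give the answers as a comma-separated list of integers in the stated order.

1764, 1624, 735, 175

[4] T[4,1]:3*2+0=6 · T[4,2]:3*3+2=11 · T[4,3]:3*1+3=6 · T[4,4]:3*0+1=1
[5] T[5,1]:4*6+0=24 · T[5,2]:4*11+6=50 · T[5,3]:4*6+11=35 · T[5,4]:4*1+6=10 · T[5,5]:4*0+1=1
[6] T[6,1]:5*24+0=120 · T[6,2]:5*50+24=274 · T[6,3]:5*35+50=225 · T[6,4]:5*10+35=85 · T[6,5]:5*1+10=15
[7] T[7,2]:6*274+120=1764 · T[7,3]:6*225+274=1624 · T[7,4]:6*85+225=735 · T[7,5]:6*15+85=175
Read c(7,2) = 1764, c(7,3) = 1624, c(7,4) = 735, c(7,5) = 175.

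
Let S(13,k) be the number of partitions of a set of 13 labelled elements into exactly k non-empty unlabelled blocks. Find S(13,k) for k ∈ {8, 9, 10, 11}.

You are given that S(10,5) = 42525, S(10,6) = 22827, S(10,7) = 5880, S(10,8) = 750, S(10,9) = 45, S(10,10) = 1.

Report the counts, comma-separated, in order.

1899612, 359502, 39325, 2431

@11  (11,6):22827·6+42525→179487, (11,7):5880·7+22827→63987, (11,8):750·8+5880→11880, (11,9):45·9+750→1155, (11,10):1·10+45→55, (11,11):0·11+1→1
@12  (12,7):63987·7+179487→627396, (12,8):11880·8+63987→159027, (12,9):1155·9+11880→22275, (12,10):55·10+1155→1705, (12,11):1·11+55→66
@13  (13,8):159027·8+627396→1899612, (13,9):22275·9+159027→359502, (13,10):1705·10+22275→39325, (13,11):66·11+1705→2431
Read S(13,8) = 1899612, S(13,9) = 359502, S(13,10) = 39325, S(13,11) = 2431.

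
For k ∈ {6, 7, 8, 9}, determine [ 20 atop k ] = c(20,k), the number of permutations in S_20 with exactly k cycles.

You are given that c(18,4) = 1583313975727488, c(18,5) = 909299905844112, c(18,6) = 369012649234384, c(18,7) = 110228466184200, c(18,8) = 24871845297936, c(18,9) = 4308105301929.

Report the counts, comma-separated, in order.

161429736530118960, 52260903362512720, 12953636989943896, 2503858755467550

[19] T[19,5]:18*909299905844112+1583313975727488=17950712280921504 · T[19,6]:18*369012649234384+909299905844112=7551527592063024 · T[19,7]:18*110228466184200+369012649234384=2353125040549984 · T[19,8]:18*24871845297936+110228466184200=557921681547048 · T[19,9]:18*4308105301929+24871845297936=102417740732658
[20] T[20,6]:19*7551527592063024+17950712280921504=161429736530118960 · T[20,7]:19*2353125040549984+7551527592063024=52260903362512720 · T[20,8]:19*557921681547048+2353125040549984=12953636989943896 · T[20,9]:19*102417740732658+557921681547048=2503858755467550
Read c(20,6) = 161429736530118960, c(20,7) = 52260903362512720, c(20,8) = 12953636989943896, c(20,9) = 2503858755467550.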